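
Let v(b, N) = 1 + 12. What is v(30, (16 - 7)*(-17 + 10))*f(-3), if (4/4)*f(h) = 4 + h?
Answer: 13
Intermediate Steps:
f(h) = 4 + h
v(b, N) = 13
v(30, (16 - 7)*(-17 + 10))*f(-3) = 13*(4 - 3) = 13*1 = 13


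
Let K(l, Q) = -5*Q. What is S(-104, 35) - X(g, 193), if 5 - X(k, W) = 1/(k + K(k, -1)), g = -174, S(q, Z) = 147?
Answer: 23997/169 ≈ 141.99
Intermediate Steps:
X(k, W) = 5 - 1/(5 + k) (X(k, W) = 5 - 1/(k - 5*(-1)) = 5 - 1/(k + 5) = 5 - 1/(5 + k))
S(-104, 35) - X(g, 193) = 147 - (24 + 5*(-174))/(5 - 174) = 147 - (24 - 870)/(-169) = 147 - (-1)*(-846)/169 = 147 - 1*846/169 = 147 - 846/169 = 23997/169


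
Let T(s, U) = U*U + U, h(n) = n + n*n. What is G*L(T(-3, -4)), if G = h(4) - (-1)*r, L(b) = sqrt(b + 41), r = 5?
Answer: 25*sqrt(53) ≈ 182.00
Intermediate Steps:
h(n) = n + n**2
T(s, U) = U + U**2 (T(s, U) = U**2 + U = U + U**2)
L(b) = sqrt(41 + b)
G = 25 (G = 4*(1 + 4) - (-1)*5 = 4*5 - 1*(-5) = 20 + 5 = 25)
G*L(T(-3, -4)) = 25*sqrt(41 - 4*(1 - 4)) = 25*sqrt(41 - 4*(-3)) = 25*sqrt(41 + 12) = 25*sqrt(53)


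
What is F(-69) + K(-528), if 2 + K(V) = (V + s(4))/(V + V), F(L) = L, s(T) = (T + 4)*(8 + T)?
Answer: -1553/22 ≈ -70.591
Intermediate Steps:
s(T) = (4 + T)*(8 + T)
K(V) = -2 + (96 + V)/(2*V) (K(V) = -2 + (V + (32 + 4² + 12*4))/(V + V) = -2 + (V + (32 + 16 + 48))/((2*V)) = -2 + (V + 96)*(1/(2*V)) = -2 + (96 + V)*(1/(2*V)) = -2 + (96 + V)/(2*V))
F(-69) + K(-528) = -69 + (-3/2 + 48/(-528)) = -69 + (-3/2 + 48*(-1/528)) = -69 + (-3/2 - 1/11) = -69 - 35/22 = -1553/22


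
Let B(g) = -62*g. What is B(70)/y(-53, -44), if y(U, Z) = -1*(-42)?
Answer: -310/3 ≈ -103.33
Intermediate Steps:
y(U, Z) = 42
B(70)/y(-53, -44) = -62*70/42 = -4340*1/42 = -310/3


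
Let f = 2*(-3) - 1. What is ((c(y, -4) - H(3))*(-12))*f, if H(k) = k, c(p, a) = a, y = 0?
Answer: -588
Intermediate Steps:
f = -7 (f = -6 - 1 = -7)
((c(y, -4) - H(3))*(-12))*f = ((-4 - 1*3)*(-12))*(-7) = ((-4 - 3)*(-12))*(-7) = -7*(-12)*(-7) = 84*(-7) = -588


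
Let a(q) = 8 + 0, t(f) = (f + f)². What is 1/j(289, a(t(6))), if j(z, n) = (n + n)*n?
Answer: 1/128 ≈ 0.0078125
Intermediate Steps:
t(f) = 4*f² (t(f) = (2*f)² = 4*f²)
a(q) = 8
j(z, n) = 2*n² (j(z, n) = (2*n)*n = 2*n²)
1/j(289, a(t(6))) = 1/(2*8²) = 1/(2*64) = 1/128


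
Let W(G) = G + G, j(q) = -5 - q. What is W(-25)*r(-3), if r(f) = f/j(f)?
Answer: -75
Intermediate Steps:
r(f) = f/(-5 - f)
W(G) = 2*G
W(-25)*r(-3) = (2*(-25))*(-1*(-3)/(5 - 3)) = -(-50)*(-3)/2 = -50*3/2 = -75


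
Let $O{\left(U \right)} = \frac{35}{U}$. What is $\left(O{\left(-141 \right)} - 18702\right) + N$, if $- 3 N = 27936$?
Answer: $- \frac{3950009}{141} \approx -28014.0$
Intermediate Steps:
$N = -9312$ ($N = \left(- \frac{1}{3}\right) 27936 = -9312$)
$\left(O{\left(-141 \right)} - 18702\right) + N = \left(\frac{35}{-141} - 18702\right) - 9312 = \left(35 \left(- \frac{1}{141}\right) - 18702\right) - 9312 = \left(- \frac{35}{141} - 18702\right) - 9312 = - \frac{2637017}{141} - 9312 = - \frac{3950009}{141}$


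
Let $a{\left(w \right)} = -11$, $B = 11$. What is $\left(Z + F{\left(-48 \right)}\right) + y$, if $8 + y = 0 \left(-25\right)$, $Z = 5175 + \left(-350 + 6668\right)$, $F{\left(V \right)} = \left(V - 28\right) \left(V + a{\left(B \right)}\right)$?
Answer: $15969$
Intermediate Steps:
$F{\left(V \right)} = \left(-28 + V\right) \left(-11 + V\right)$ ($F{\left(V \right)} = \left(V - 28\right) \left(V - 11\right) = \left(-28 + V\right) \left(-11 + V\right)$)
$Z = 11493$ ($Z = 5175 + 6318 = 11493$)
$y = -8$ ($y = -8 + 0 \left(-25\right) = -8 + 0 = -8$)
$\left(Z + F{\left(-48 \right)}\right) + y = \left(11493 + \left(308 + \left(-48\right)^{2} - -1872\right)\right) - 8 = \left(11493 + \left(308 + 2304 + 1872\right)\right) - 8 = \left(11493 + 4484\right) - 8 = 15977 - 8 = 15969$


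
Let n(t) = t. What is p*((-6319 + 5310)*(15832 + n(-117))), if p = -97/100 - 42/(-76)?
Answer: 2514830591/380 ≈ 6.6180e+6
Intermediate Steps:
p = -793/1900 (p = -97*1/100 - 42*(-1/76) = -97/100 + 21/38 = -793/1900 ≈ -0.41737)
p*((-6319 + 5310)*(15832 + n(-117))) = -793*(-6319 + 5310)*(15832 - 117)/1900 = -(-800137)*15715/1900 = -793/1900*(-15856435) = 2514830591/380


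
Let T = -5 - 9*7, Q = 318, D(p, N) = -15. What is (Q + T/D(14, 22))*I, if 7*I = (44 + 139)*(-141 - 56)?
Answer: -58138246/35 ≈ -1.6611e+6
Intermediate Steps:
I = -36051/7 (I = ((44 + 139)*(-141 - 56))/7 = (183*(-197))/7 = (⅐)*(-36051) = -36051/7 ≈ -5150.1)
T = -68 (T = -5 - 63 = -68)
(Q + T/D(14, 22))*I = (318 - 68/(-15))*(-36051/7) = (318 - 68*(-1/15))*(-36051/7) = (318 + 68/15)*(-36051/7) = (4838/15)*(-36051/7) = -58138246/35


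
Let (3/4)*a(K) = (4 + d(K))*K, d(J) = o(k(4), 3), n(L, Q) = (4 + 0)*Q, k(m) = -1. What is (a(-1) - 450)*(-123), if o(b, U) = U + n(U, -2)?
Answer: 55186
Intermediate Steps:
n(L, Q) = 4*Q
o(b, U) = -8 + U (o(b, U) = U + 4*(-2) = U - 8 = -8 + U)
d(J) = -5 (d(J) = -8 + 3 = -5)
a(K) = -4*K/3 (a(K) = 4*((4 - 5)*K)/3 = 4*(-K)/3 = -4*K/3)
(a(-1) - 450)*(-123) = (-4/3*(-1) - 450)*(-123) = (4/3 - 450)*(-123) = -1346/3*(-123) = 55186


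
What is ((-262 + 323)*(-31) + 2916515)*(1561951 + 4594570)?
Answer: 17943943863104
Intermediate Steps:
((-262 + 323)*(-31) + 2916515)*(1561951 + 4594570) = (61*(-31) + 2916515)*6156521 = (-1891 + 2916515)*6156521 = 2914624*6156521 = 17943943863104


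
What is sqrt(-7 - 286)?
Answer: I*sqrt(293) ≈ 17.117*I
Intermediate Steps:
sqrt(-7 - 286) = sqrt(-293) = I*sqrt(293)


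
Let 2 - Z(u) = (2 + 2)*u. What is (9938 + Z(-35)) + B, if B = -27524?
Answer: -17444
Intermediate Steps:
Z(u) = 2 - 4*u (Z(u) = 2 - (2 + 2)*u = 2 - 4*u)
(9938 + Z(-35)) + B = (9938 + (2 - 4*(-35))) - 27524 = (9938 + (2 + 140)) - 27524 = (9938 + 142) - 27524 = 10080 - 27524 = -17444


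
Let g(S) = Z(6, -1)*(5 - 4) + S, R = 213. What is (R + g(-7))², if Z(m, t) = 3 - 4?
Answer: 42025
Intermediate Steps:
Z(m, t) = -1
g(S) = -1 + S (g(S) = -(5 - 4) + S = -1*1 + S = -1 + S)
(R + g(-7))² = (213 + (-1 - 7))² = (213 - 8)² = 205² = 42025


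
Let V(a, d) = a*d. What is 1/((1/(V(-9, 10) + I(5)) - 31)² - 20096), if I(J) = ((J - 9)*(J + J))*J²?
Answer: -1188100/22734225919 ≈ -5.2260e-5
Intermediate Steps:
I(J) = 2*J³*(-9 + J) (I(J) = ((-9 + J)*(2*J))*J² = (2*J*(-9 + J))*J² = 2*J³*(-9 + J))
1/((1/(V(-9, 10) + I(5)) - 31)² - 20096) = 1/((1/(-9*10 + 2*5³*(-9 + 5)) - 31)² - 20096) = 1/((1/(-90 + 2*125*(-4)) - 31)² - 20096) = 1/((1/(-90 - 1000) - 31)² - 20096) = 1/((1/(-1090) - 31)² - 20096) = 1/((-1/1090 - 31)² - 20096) = 1/((-33791/1090)² - 20096) = 1/(1141831681/1188100 - 20096) = 1/(-22734225919/1188100) = -1188100/22734225919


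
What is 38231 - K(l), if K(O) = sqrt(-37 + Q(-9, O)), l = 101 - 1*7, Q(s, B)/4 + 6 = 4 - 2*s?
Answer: 38231 - 3*sqrt(3) ≈ 38226.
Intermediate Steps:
Q(s, B) = -8 - 8*s (Q(s, B) = -24 + 4*(4 - 2*s) = -24 + (16 - 8*s) = -8 - 8*s)
l = 94 (l = 101 - 7 = 94)
K(O) = 3*sqrt(3) (K(O) = sqrt(-37 + (-8 - 8*(-9))) = sqrt(-37 + (-8 + 72)) = sqrt(-37 + 64) = sqrt(27) = 3*sqrt(3))
38231 - K(l) = 38231 - 3*sqrt(3)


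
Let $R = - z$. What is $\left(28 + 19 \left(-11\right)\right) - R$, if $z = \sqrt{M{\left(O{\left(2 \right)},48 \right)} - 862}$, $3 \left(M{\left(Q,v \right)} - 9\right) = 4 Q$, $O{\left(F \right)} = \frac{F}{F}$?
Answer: $-181 + \frac{i \sqrt{7665}}{3} \approx -181.0 + 29.183 i$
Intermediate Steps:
$O{\left(F \right)} = 1$
$M{\left(Q,v \right)} = 9 + \frac{4 Q}{3}$
$z = \frac{i \sqrt{7665}}{3}$ ($z = \sqrt{\left(9 + \frac{4}{3} \cdot 1\right) - 862} = \sqrt{\left(9 + \frac{4}{3}\right) - 862} = \sqrt{\frac{31}{3} - 862} = \sqrt{- \frac{2555}{3}} = \frac{i \sqrt{7665}}{3} \approx 29.183 i$)
$R = - \frac{i \sqrt{7665}}{3} \approx - 29.183 i$
$\left(28 + 19 \left(-11\right)\right) - R = \left(28 + 19 \left(-11\right)\right) - - \frac{i \sqrt{7665}}{3} = \left(28 - 209\right) + \frac{i \sqrt{7665}}{3} = -181 + \frac{i \sqrt{7665}}{3}$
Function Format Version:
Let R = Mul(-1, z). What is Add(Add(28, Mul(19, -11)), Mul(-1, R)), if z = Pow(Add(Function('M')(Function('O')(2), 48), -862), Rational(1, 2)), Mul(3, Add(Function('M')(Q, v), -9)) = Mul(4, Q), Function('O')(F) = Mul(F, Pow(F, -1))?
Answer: Add(-181, Mul(Rational(1, 3), I, Pow(7665, Rational(1, 2)))) ≈ Add(-181.00, Mul(29.183, I))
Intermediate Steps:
Function('O')(F) = 1
Function('M')(Q, v) = Add(9, Mul(Rational(4, 3), Q)) (Function('M')(Q, v) = Add(9, Mul(Rational(1, 3), Mul(4, Q))) = Add(9, Mul(Rational(4, 3), Q)))
z = Mul(Rational(1, 3), I, Pow(7665, Rational(1, 2))) (z = Pow(Add(Add(9, Mul(Rational(4, 3), 1)), -862), Rational(1, 2)) = Pow(Add(Add(9, Rational(4, 3)), -862), Rational(1, 2)) = Pow(Add(Rational(31, 3), -862), Rational(1, 2)) = Pow(Rational(-2555, 3), Rational(1, 2)) = Mul(Rational(1, 3), I, Pow(7665, Rational(1, 2))) ≈ Mul(29.183, I))
R = Mul(Rational(-1, 3), I, Pow(7665, Rational(1, 2))) (R = Mul(-1, Mul(Rational(1, 3), I, Pow(7665, Rational(1, 2)))) = Mul(Rational(-1, 3), I, Pow(7665, Rational(1, 2))) ≈ Mul(-29.183, I))
Add(Add(28, Mul(19, -11)), Mul(-1, R)) = Add(Add(28, Mul(19, -11)), Mul(-1, Mul(Rational(-1, 3), I, Pow(7665, Rational(1, 2))))) = Add(Add(28, -209), Mul(Rational(1, 3), I, Pow(7665, Rational(1, 2)))) = Add(-181, Mul(Rational(1, 3), I, Pow(7665, Rational(1, 2))))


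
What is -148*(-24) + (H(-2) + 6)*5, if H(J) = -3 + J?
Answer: 3557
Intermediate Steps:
-148*(-24) + (H(-2) + 6)*5 = -148*(-24) + ((-3 - 2) + 6)*5 = 3552 + (-5 + 6)*5 = 3552 + 1*5 = 3552 + 5 = 3557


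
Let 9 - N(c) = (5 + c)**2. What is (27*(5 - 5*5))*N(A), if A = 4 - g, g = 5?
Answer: 3780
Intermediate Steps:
A = -1 (A = 4 - 1*5 = 4 - 5 = -1)
N(c) = 9 - (5 + c)**2
(27*(5 - 5*5))*N(A) = (27*(5 - 5*5))*(9 - (5 - 1)**2) = (27*(5 - 25))*(9 - 1*4**2) = (27*(-20))*(9 - 1*16) = -540*(9 - 16) = -540*(-7) = 3780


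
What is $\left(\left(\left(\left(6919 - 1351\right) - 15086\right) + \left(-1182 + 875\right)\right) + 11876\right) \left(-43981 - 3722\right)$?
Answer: $-97838853$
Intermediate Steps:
$\left(\left(\left(\left(6919 - 1351\right) - 15086\right) + \left(-1182 + 875\right)\right) + 11876\right) \left(-43981 - 3722\right) = \left(\left(\left(5568 - 15086\right) - 307\right) + 11876\right) \left(-47703\right) = \left(\left(-9518 - 307\right) + 11876\right) \left(-47703\right) = \left(-9825 + 11876\right) \left(-47703\right) = 2051 \left(-47703\right) = -97838853$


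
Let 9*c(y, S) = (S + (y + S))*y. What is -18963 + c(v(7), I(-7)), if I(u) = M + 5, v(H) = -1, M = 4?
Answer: -170684/9 ≈ -18965.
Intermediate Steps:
I(u) = 9 (I(u) = 4 + 5 = 9)
c(y, S) = y*(y + 2*S)/9 (c(y, S) = ((S + (y + S))*y)/9 = ((S + (S + y))*y)/9 = ((y + 2*S)*y)/9 = (y*(y + 2*S))/9 = y*(y + 2*S)/9)
-18963 + c(v(7), I(-7)) = -18963 + (⅑)*(-1)*(-1 + 2*9) = -18963 + (⅑)*(-1)*(-1 + 18) = -18963 + (⅑)*(-1)*17 = -18963 - 17/9 = -170684/9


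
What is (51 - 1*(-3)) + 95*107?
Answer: 10219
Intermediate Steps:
(51 - 1*(-3)) + 95*107 = (51 + 3) + 10165 = 54 + 10165 = 10219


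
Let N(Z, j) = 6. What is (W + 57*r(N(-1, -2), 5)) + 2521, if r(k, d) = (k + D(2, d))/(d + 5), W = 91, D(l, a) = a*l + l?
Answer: 13573/5 ≈ 2714.6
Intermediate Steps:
D(l, a) = l + a*l
r(k, d) = (2 + k + 2*d)/(5 + d) (r(k, d) = (k + 2*(1 + d))/(d + 5) = (k + (2 + 2*d))/(5 + d) = (2 + k + 2*d)/(5 + d))
(W + 57*r(N(-1, -2), 5)) + 2521 = (91 + 57*((2 + 6 + 2*5)/(5 + 5))) + 2521 = (91 + 57*((2 + 6 + 10)/10)) + 2521 = (91 + 57*((⅒)*18)) + 2521 = (91 + 57*(9/5)) + 2521 = (91 + 513/5) + 2521 = 968/5 + 2521 = 13573/5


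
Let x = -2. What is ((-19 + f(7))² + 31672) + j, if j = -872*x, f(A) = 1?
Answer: 33740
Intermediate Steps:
j = 1744 (j = -872*(-2) = 1744)
((-19 + f(7))² + 31672) + j = ((-19 + 1)² + 31672) + 1744 = ((-18)² + 31672) + 1744 = (324 + 31672) + 1744 = 31996 + 1744 = 33740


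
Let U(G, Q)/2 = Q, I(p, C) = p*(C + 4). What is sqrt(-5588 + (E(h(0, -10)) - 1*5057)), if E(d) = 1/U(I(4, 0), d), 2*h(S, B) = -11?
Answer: 2*I*sqrt(322014)/11 ≈ 103.18*I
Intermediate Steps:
I(p, C) = p*(4 + C)
U(G, Q) = 2*Q
h(S, B) = -11/2 (h(S, B) = (1/2)*(-11) = -11/2)
E(d) = 1/(2*d)
sqrt(-5588 + (E(h(0, -10)) - 1*5057)) = sqrt(-5588 + (1/(2*(-11/2)) - 1*5057)) = sqrt(-5588 + ((1/2)*(-2/11) - 5057)) = sqrt(-5588 + (-1/11 - 5057)) = sqrt(-5588 - 55628/11) = sqrt(-117096/11) = 2*I*sqrt(322014)/11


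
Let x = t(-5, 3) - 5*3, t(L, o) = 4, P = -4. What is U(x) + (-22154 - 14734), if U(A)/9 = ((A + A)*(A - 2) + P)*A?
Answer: -64806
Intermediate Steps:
x = -11 (x = 4 - 5*3 = 4 - 15 = -11)
U(A) = 9*A*(-4 + 2*A*(-2 + A)) (U(A) = 9*(((A + A)*(A - 2) - 4)*A) = 9*(((2*A)*(-2 + A) - 4)*A) = 9*((2*A*(-2 + A) - 4)*A) = 9*((-4 + 2*A*(-2 + A))*A) = 9*(A*(-4 + 2*A*(-2 + A))) = 9*A*(-4 + 2*A*(-2 + A)))
U(x) + (-22154 - 14734) = 18*(-11)*(-2 + (-11)² - 2*(-11)) + (-22154 - 14734) = 18*(-11)*(-2 + 121 + 22) - 36888 = 18*(-11)*141 - 36888 = -27918 - 36888 = -64806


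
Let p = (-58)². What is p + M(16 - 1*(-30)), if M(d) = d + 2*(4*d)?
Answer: 3778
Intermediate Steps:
p = 3364
M(d) = 9*d (M(d) = d + 8*d = 9*d)
p + M(16 - 1*(-30)) = 3364 + 9*(16 - 1*(-30)) = 3364 + 9*(16 + 30) = 3364 + 9*46 = 3364 + 414 = 3778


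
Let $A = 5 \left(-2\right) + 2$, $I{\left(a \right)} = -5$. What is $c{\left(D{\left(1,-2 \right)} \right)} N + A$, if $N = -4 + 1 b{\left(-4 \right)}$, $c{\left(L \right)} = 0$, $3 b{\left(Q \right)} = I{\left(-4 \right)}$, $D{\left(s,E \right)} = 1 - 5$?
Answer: $-8$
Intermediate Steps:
$D{\left(s,E \right)} = -4$
$b{\left(Q \right)} = - \frac{5}{3}$ ($b{\left(Q \right)} = \frac{1}{3} \left(-5\right) = - \frac{5}{3}$)
$A = -8$ ($A = -10 + 2 = -8$)
$N = - \frac{17}{3}$ ($N = -4 + 1 \left(- \frac{5}{3}\right) = -4 - \frac{5}{3} = - \frac{17}{3} \approx -5.6667$)
$c{\left(D{\left(1,-2 \right)} \right)} N + A = 0 \left(- \frac{17}{3}\right) - 8 = 0 - 8 = -8$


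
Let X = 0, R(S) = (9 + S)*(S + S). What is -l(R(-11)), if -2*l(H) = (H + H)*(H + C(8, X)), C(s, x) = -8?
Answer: 1584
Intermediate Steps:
R(S) = 2*S*(9 + S) (R(S) = (9 + S)*(2*S) = 2*S*(9 + S))
l(H) = -H*(-8 + H) (l(H) = -(H + H)*(H - 8)/2 = -2*H*(-8 + H)/2 = -H*(-8 + H))
-l(R(-11)) = -2*(-11)*(9 - 11)*(8 - 2*(-11)*(9 - 11)) = -2*(-11)*(-2)*(8 - 2*(-11)*(-2)) = -44*(8 - 1*44) = -44*(8 - 44) = -44*(-36) = -1*(-1584) = 1584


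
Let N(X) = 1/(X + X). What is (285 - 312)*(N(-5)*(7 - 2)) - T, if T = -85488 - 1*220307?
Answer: 611617/2 ≈ 3.0581e+5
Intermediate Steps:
N(X) = 1/(2*X)
T = -305795 (T = -85488 - 220307 = -305795)
(285 - 312)*(N(-5)*(7 - 2)) - T = (285 - 312)*(((1/2)/(-5))*(7 - 2)) - 1*(-305795) = -27*(1/2)*(-1/5)*5 + 305795 = -(-27)*5/10 + 305795 = -27*(-1/2) + 305795 = 27/2 + 305795 = 611617/2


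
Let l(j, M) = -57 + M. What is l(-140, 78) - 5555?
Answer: -5534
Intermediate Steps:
l(-140, 78) - 5555 = (-57 + 78) - 5555 = 21 - 5555 = -5534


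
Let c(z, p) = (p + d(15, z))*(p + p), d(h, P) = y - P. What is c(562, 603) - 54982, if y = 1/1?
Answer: -4330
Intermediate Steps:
y = 1
d(h, P) = 1 - P
c(z, p) = 2*p*(1 + p - z) (c(z, p) = (p + (1 - z))*(p + p) = (1 + p - z)*(2*p) = 2*p*(1 + p - z))
c(562, 603) - 54982 = 2*603*(1 + 603 - 1*562) - 54982 = 2*603*(1 + 603 - 562) - 54982 = 2*603*42 - 54982 = 50652 - 54982 = -4330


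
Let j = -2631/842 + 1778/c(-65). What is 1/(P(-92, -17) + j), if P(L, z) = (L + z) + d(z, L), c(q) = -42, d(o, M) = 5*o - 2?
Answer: -2526/609923 ≈ -0.0041415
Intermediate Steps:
d(o, M) = -2 + 5*o
P(L, z) = -2 + L + 6*z (P(L, z) = (L + z) + (-2 + 5*z) = -2 + L + 6*z)
j = -114827/2526 (j = -2631/842 + 1778/(-42) = -2631*1/842 + 1778*(-1/42) = -2631/842 - 127/3 = -114827/2526 ≈ -45.458)
1/(P(-92, -17) + j) = 1/((-2 - 92 + 6*(-17)) - 114827/2526) = 1/((-2 - 92 - 102) - 114827/2526) = 1/(-196 - 114827/2526) = 1/(-609923/2526) = -2526/609923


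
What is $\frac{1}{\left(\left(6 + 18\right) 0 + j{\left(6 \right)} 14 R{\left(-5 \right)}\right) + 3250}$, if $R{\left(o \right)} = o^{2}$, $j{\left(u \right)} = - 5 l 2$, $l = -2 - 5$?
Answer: $\frac{1}{27750} \approx 3.6036 \cdot 10^{-5}$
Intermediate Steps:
$l = -7$
$j{\left(u \right)} = 70$ ($j{\left(u \right)} = \left(-5\right) \left(-7\right) 2 = 35 \cdot 2 = 70$)
$\frac{1}{\left(\left(6 + 18\right) 0 + j{\left(6 \right)} 14 R{\left(-5 \right)}\right) + 3250} = \frac{1}{\left(\left(6 + 18\right) 0 + 70 \cdot 14 \left(-5\right)^{2}\right) + 3250} = \frac{1}{\left(24 \cdot 0 + 980 \cdot 25\right) + 3250} = \frac{1}{\left(0 + 24500\right) + 3250} = \frac{1}{24500 + 3250} = \frac{1}{27750}$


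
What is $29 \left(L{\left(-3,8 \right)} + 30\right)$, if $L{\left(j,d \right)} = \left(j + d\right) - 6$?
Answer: $841$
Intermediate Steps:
$L{\left(j,d \right)} = -6 + d + j$ ($L{\left(j,d \right)} = \left(d + j\right) - 6 = -6 + d + j$)
$29 \left(L{\left(-3,8 \right)} + 30\right) = 29 \left(\left(-6 + 8 - 3\right) + 30\right) = 29 \left(-1 + 30\right) = 29 \cdot 29 = 841$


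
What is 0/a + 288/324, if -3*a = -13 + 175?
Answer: 8/9 ≈ 0.88889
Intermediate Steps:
a = -54 (a = -(-13 + 175)/3 = -1/3*162 = -54)
0/a + 288/324 = 0/(-54) + 288/324 = 0*(-1/54) + 288*(1/324) = 0 + 8/9 = 8/9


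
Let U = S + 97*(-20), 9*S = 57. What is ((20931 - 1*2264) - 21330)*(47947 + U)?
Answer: -367600520/3 ≈ -1.2253e+8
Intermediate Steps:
S = 19/3 (S = (⅑)*57 = 19/3 ≈ 6.3333)
U = -5801/3 (U = 19/3 + 97*(-20) = 19/3 - 1940 = -5801/3 ≈ -1933.7)
((20931 - 1*2264) - 21330)*(47947 + U) = ((20931 - 1*2264) - 21330)*(47947 - 5801/3) = ((20931 - 2264) - 21330)*(138040/3) = (18667 - 21330)*(138040/3) = -2663*138040/3 = -367600520/3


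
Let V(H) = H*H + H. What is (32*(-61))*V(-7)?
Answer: -81984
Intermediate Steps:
V(H) = H + H² (V(H) = H² + H = H + H²)
(32*(-61))*V(-7) = (32*(-61))*(-7*(1 - 7)) = -(-13664)*(-6) = -1952*42 = -81984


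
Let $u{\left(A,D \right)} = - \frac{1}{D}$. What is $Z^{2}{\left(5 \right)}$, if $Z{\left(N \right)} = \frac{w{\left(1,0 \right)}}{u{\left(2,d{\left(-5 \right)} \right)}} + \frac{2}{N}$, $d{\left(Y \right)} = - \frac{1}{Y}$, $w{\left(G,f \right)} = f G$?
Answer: $\frac{4}{25} \approx 0.16$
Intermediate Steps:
$w{\left(G,f \right)} = G f$
$Z{\left(N \right)} = \frac{2}{N}$ ($Z{\left(N \right)} = \frac{1 \cdot 0}{\left(-1\right) \frac{1}{\left(-1\right) \frac{1}{-5}}} + \frac{2}{N} = \frac{0}{\left(-1\right) \frac{1}{\left(-1\right) \left(- \frac{1}{5}\right)}} + \frac{2}{N} = \frac{0}{\left(-1\right) \frac{1}{\frac{1}{5}}} + \frac{2}{N} = \frac{0}{\left(-1\right) 5} + \frac{2}{N} = \frac{0}{-5} + \frac{2}{N} = 0 \left(- \frac{1}{5}\right) + \frac{2}{N} = 0 + \frac{2}{N} = \frac{2}{N}$)
$Z^{2}{\left(5 \right)} = \left(\frac{2}{5}\right)^{2} = \frac{4}{25}$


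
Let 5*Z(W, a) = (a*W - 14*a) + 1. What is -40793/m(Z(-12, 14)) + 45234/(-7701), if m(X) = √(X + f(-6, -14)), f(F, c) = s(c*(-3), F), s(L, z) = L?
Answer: -15078/2567 + 40793*I*√85/51 ≈ -5.8738 + 7374.4*I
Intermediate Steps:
f(F, c) = -3*c (f(F, c) = c*(-3) = -3*c)
Z(W, a) = ⅕ - 14*a/5 + W*a/5 (Z(W, a) = ((a*W - 14*a) + 1)/5 = ((W*a - 14*a) + 1)/5 = ((-14*a + W*a) + 1)/5 = (1 - 14*a + W*a)/5 = ⅕ - 14*a/5 + W*a/5)
m(X) = √(42 + X) (m(X) = √(X - 3*(-14)) = √(X + 42) = √(42 + X))
-40793/m(Z(-12, 14)) + 45234/(-7701) = -40793/√(42 + (⅕ - 14/5*14 + (⅕)*(-12)*14)) + 45234/(-7701) = -40793/√(42 + (⅕ - 196/5 - 168/5)) + 45234*(-1/7701) = -40793/√(42 - 363/5) - 15078/2567 = -40793*(-I*√85/51) - 15078/2567 = -(-40793)*I*√85/51 - 15078/2567 = 40793*I*√85/51 - 15078/2567 = -15078/2567 + 40793*I*√85/51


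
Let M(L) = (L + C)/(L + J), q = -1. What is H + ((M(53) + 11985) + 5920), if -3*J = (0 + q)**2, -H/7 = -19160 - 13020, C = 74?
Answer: 38420451/158 ≈ 2.4317e+5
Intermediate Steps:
H = 225260 (H = -7*(-19160 - 13020) = -7*(-32180) = 225260)
J = -1/3 (J = -(0 - 1)**2/3 = -1/3*(-1)**2 = -1/3*1 = -1/3 ≈ -0.33333)
M(L) = (74 + L)/(-1/3 + L) (M(L) = (L + 74)/(L - 1/3) = (74 + L)/(-1/3 + L))
H + ((M(53) + 11985) + 5920) = 225260 + ((3*(74 + 53)/(-1 + 3*53) + 11985) + 5920) = 225260 + ((3*127/(-1 + 159) + 11985) + 5920) = 225260 + ((3*127/158 + 11985) + 5920) = 225260 + ((3*(1/158)*127 + 11985) + 5920) = 225260 + ((381/158 + 11985) + 5920) = 225260 + (1894011/158 + 5920) = 225260 + 2829371/158 = 38420451/158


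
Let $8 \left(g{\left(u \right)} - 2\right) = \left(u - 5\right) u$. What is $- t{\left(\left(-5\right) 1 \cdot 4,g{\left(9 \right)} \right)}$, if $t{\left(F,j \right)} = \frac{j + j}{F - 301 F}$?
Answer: $- \frac{13}{6000} \approx -0.0021667$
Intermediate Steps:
$g{\left(u \right)} = 2 + \frac{u \left(-5 + u\right)}{8}$ ($g{\left(u \right)} = 2 + \frac{\left(u - 5\right) u}{8} = 2 + \frac{\left(-5 + u\right) u}{8} = 2 + \frac{u \left(-5 + u\right)}{8}$)
$t{\left(F,j \right)} = - \frac{j}{150 F}$ ($t{\left(F,j \right)} = \frac{2 j}{\left(-300\right) F} = 2 j \left(- \frac{1}{300 F}\right) = - \frac{j}{150 F}$)
$- t{\left(\left(-5\right) 1 \cdot 4,g{\left(9 \right)} \right)} = - \frac{\left(-1\right) \left(2 - \frac{45}{8} + \frac{9^{2}}{8}\right)}{150 \left(-5\right) 1 \cdot 4} = - \frac{\left(-1\right) \left(2 - \frac{45}{8} + \frac{1}{8} \cdot 81\right)}{150 \left(\left(-5\right) 4\right)} = - \frac{\left(-1\right) \left(2 - \frac{45}{8} + \frac{81}{8}\right)}{150 \left(-20\right)} = - \frac{\left(-1\right) 13 \left(-1\right)}{150 \cdot 2 \cdot 20} = \left(-1\right) \frac{13}{6000} = - \frac{13}{6000}$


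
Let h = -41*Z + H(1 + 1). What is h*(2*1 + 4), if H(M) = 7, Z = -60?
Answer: 14802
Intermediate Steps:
h = 2467 (h = -41*(-60) + 7 = 2460 + 7 = 2467)
h*(2*1 + 4) = 2467*(2*1 + 4) = 2467*(2 + 4) = 2467*6 = 14802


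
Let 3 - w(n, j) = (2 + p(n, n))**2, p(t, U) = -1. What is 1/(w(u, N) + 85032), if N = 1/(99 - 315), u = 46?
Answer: 1/85034 ≈ 1.1760e-5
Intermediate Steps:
N = -1/216 (N = 1/(-216) = -1/216 ≈ -0.0046296)
w(n, j) = 2 (w(n, j) = 3 - (2 - 1)**2 = 3 - 1*1**2 = 3 - 1*1 = 3 - 1 = 2)
1/(w(u, N) + 85032) = 1/(2 + 85032) = 1/85034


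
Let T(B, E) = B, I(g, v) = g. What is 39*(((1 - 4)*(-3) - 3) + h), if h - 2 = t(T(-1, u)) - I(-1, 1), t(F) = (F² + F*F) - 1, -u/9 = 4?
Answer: 390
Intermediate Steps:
u = -36 (u = -9*4 = -36)
t(F) = -1 + 2*F² (t(F) = (F² + F²) - 1 = 2*F² - 1 = -1 + 2*F²)
h = 4 (h = 2 + ((-1 + 2*(-1)²) - 1*(-1)) = 2 + ((-1 + 2*1) + 1) = 2 + ((-1 + 2) + 1) = 2 + (1 + 1) = 2 + 2 = 4)
39*(((1 - 4)*(-3) - 3) + h) = 39*(((1 - 4)*(-3) - 3) + 4) = 39*((-3*(-3) - 3) + 4) = 39*((9 - 3) + 4) = 39*(6 + 4) = 39*10 = 390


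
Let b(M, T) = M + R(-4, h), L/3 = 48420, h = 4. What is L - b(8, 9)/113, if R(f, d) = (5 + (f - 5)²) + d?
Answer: 16414282/113 ≈ 1.4526e+5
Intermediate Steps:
L = 145260 (L = 3*48420 = 145260)
R(f, d) = 5 + d + (-5 + f)² (R(f, d) = (5 + (-5 + f)²) + d = 5 + d + (-5 + f)²)
b(M, T) = 90 + M (b(M, T) = M + (5 + 4 + (-5 - 4)²) = M + (5 + 4 + (-9)²) = M + (5 + 4 + 81) = M + 90 = 90 + M)
L - b(8, 9)/113 = 145260 - (90 + 8)/113 = 145260 - 98/113 = 16414282/113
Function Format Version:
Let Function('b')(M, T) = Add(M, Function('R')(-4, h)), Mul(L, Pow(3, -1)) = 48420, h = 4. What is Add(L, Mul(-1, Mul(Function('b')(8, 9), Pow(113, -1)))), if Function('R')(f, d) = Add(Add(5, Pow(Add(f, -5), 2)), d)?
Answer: Rational(16414282, 113) ≈ 1.4526e+5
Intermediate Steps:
L = 145260 (L = Mul(3, 48420) = 145260)
Function('R')(f, d) = Add(5, d, Pow(Add(-5, f), 2)) (Function('R')(f, d) = Add(Add(5, Pow(Add(-5, f), 2)), d) = Add(5, d, Pow(Add(-5, f), 2)))
Function('b')(M, T) = Add(90, M) (Function('b')(M, T) = Add(M, Add(5, 4, Pow(Add(-5, -4), 2))) = Add(M, Add(5, 4, Pow(-9, 2))) = Add(M, Add(5, 4, 81)) = Add(M, 90) = Add(90, M))
Add(L, Mul(-1, Mul(Function('b')(8, 9), Pow(113, -1)))) = Add(145260, Mul(-1, Mul(Add(90, 8), Pow(113, -1)))) = Add(145260, Mul(-1, Mul(98, Rational(1, 113)))) = Add(145260, Mul(-1, Rational(98, 113))) = Add(145260, Rational(-98, 113)) = Rational(16414282, 113)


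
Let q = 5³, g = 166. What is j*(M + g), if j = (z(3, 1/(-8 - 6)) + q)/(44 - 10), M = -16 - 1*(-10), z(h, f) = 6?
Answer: 10480/17 ≈ 616.47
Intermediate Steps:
M = -6 (M = -16 + 10 = -6)
q = 125
j = 131/34 (j = (6 + 125)/(44 - 10) = 131/34 ≈ 3.8529)
j*(M + g) = 131*(-6 + 166)/34 = (131/34)*160 = 10480/17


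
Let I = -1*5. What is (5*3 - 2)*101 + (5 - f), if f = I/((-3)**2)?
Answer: 11867/9 ≈ 1318.6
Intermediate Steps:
I = -5
f = -5/9 (f = -5/((-3)**2) = -5/9 ≈ -0.55556)
(5*3 - 2)*101 + (5 - f) = (5*3 - 2)*101 + (5 - 1*(-5/9)) = (15 - 2)*101 + (5 + 5/9) = 13*101 + 50/9 = 1313 + 50/9 = 11867/9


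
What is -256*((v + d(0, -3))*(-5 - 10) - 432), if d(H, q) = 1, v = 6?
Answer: 137472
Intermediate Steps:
-256*((v + d(0, -3))*(-5 - 10) - 432) = -256*((6 + 1)*(-5 - 10) - 432) = -256*(7*(-15) - 432) = -256*(-105 - 432) = -256*(-537) = 137472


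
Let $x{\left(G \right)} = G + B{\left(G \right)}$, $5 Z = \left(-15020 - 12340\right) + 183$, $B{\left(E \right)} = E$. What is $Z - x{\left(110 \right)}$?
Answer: $- \frac{28277}{5} \approx -5655.4$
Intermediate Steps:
$Z = - \frac{27177}{5}$ ($Z = \frac{\left(-15020 - 12340\right) + 183}{5} = \frac{-27360 + 183}{5} = \frac{1}{5} \left(-27177\right) = - \frac{27177}{5} \approx -5435.4$)
$x{\left(G \right)} = 2 G$ ($x{\left(G \right)} = G + G = 2 G$)
$Z - x{\left(110 \right)} = - \frac{27177}{5} - 2 \cdot 110 = - \frac{27177}{5} - 220 = - \frac{28277}{5}$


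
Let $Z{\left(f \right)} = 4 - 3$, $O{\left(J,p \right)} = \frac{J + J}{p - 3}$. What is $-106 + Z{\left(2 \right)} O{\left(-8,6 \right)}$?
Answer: $- \frac{334}{3} \approx -111.33$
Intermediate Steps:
$O{\left(J,p \right)} = \frac{2 J}{-3 + p}$
$Z{\left(f \right)} = 1$ ($Z{\left(f \right)} = 4 - 3 = 1$)
$-106 + Z{\left(2 \right)} O{\left(-8,6 \right)} = -106 + 1 \cdot 2 \left(-8\right) \frac{1}{-3 + 6} = -106 + 1 \cdot 2 \left(-8\right) \frac{1}{3} = -106 + 1 \left(- \frac{16}{3}\right) = -106 - \frac{16}{3} = - \frac{334}{3}$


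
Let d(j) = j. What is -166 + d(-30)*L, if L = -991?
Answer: 29564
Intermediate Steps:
-166 + d(-30)*L = -166 - 30*(-991) = -166 + 29730 = 29564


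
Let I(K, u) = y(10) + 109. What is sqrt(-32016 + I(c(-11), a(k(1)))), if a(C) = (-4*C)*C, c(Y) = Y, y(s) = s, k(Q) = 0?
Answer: I*sqrt(31897) ≈ 178.6*I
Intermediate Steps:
a(C) = -4*C**2
I(K, u) = 119 (I(K, u) = 10 + 109 = 119)
sqrt(-32016 + I(c(-11), a(k(1)))) = sqrt(-32016 + 119) = sqrt(-31897) = I*sqrt(31897)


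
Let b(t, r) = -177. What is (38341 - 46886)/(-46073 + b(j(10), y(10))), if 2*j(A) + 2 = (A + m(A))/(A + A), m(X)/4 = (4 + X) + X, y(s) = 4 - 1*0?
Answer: 1709/9250 ≈ 0.18476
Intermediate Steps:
y(s) = 4 (y(s) = 4 + 0 = 4)
m(X) = 16 + 8*X (m(X) = 4*((4 + X) + X) = 4*(4 + 2*X) = 16 + 8*X)
j(A) = -1 + (16 + 9*A)/(4*A) (j(A) = -1 + ((A + (16 + 8*A))/(A + A))/2 = -1 + ((16 + 9*A)/((2*A)))/2 = -1 + ((16 + 9*A)*(1/(2*A)))/2 = -1 + ((16 + 9*A)/(2*A))/2 = -1 + (16 + 9*A)/(4*A))
(38341 - 46886)/(-46073 + b(j(10), y(10))) = (38341 - 46886)/(-46073 - 177) = -8545/(-46250) = -8545*(-1/46250) = 1709/9250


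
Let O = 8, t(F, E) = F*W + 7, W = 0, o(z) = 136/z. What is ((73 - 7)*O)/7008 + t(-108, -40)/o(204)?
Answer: 772/73 ≈ 10.575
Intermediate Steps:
t(F, E) = 7 (t(F, E) = F*0 + 7 = 0 + 7 = 7)
((73 - 7)*O)/7008 + t(-108, -40)/o(204) = ((73 - 7)*8)/7008 + 7/((136/204)) = (66*8)*(1/7008) + 7/((136*(1/204))) = 528*(1/7008) + 7/(⅔) = 11/146 + 7*(3/2) = 11/146 + 21/2 = 772/73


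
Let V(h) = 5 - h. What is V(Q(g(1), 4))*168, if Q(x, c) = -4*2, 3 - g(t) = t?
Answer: 2184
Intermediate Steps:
g(t) = 3 - t
Q(x, c) = -8
V(Q(g(1), 4))*168 = (5 - 1*(-8))*168 = (5 + 8)*168 = 13*168 = 2184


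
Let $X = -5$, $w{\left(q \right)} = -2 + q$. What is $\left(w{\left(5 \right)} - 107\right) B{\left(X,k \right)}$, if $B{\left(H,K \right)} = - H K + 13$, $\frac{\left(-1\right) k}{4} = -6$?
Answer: $-13832$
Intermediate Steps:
$k = 24$ ($k = \left(-4\right) \left(-6\right) = 24$)
$B{\left(H,K \right)} = 13 - H K$ ($B{\left(H,K \right)} = - H K + 13 = 13 - H K$)
$\left(w{\left(5 \right)} - 107\right) B{\left(X,k \right)} = \left(\left(-2 + 5\right) - 107\right) \left(13 - \left(-5\right) 24\right) = \left(3 - 107\right) \left(13 + 120\right) = \left(-104\right) 133 = -13832$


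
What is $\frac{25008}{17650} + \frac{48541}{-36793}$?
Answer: $\frac{31685347}{324698225} \approx 0.097584$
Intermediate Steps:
$\frac{25008}{17650} + \frac{48541}{-36793} = 25008 \cdot \frac{1}{17650} + 48541 \left(- \frac{1}{36793}\right) = \frac{12504}{8825} - \frac{48541}{36793} = \frac{31685347}{324698225}$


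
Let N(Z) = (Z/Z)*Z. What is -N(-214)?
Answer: 214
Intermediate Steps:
N(Z) = Z (N(Z) = 1*Z = Z)
-N(-214) = -1*(-214) = 214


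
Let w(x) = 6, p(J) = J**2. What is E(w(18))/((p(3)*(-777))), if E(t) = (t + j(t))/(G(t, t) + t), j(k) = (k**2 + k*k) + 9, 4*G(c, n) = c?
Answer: -58/34965 ≈ -0.0016588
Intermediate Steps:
G(c, n) = c/4
j(k) = 9 + 2*k**2 (j(k) = (k**2 + k**2) + 9 = 2*k**2 + 9 = 9 + 2*k**2)
E(t) = 4*(9 + t + 2*t**2)/(5*t) (E(t) = (t + (9 + 2*t**2))/(t/4 + t) = (9 + t + 2*t**2)/((5*t/4)) = (9 + t + 2*t**2)*(4/(5*t)) = 4*(9 + t + 2*t**2)/(5*t))
E(w(18))/((p(3)*(-777))) = ((4/5)*(9 + 6 + 2*6**2)/6)/((3**2*(-777))) = ((4/5)*(1/6)*(9 + 6 + 2*36))/((9*(-777))) = ((4/5)*(1/6)*(9 + 6 + 72))/(-6993) = ((4/5)*(1/6)*87)*(-1/6993) = (58/5)*(-1/6993) = -58/34965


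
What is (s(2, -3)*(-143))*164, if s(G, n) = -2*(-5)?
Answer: -234520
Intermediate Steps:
s(G, n) = 10
(s(2, -3)*(-143))*164 = (10*(-143))*164 = -1430*164 = -234520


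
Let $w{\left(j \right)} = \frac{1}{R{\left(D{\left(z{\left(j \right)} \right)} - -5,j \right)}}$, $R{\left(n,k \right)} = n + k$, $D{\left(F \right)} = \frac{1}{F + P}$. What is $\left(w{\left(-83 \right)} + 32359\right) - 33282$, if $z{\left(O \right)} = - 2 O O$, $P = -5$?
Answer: $- \frac{992308008}{1075075} \approx -923.01$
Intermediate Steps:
$z{\left(O \right)} = - 2 O^{2}$
$D{\left(F \right)} = \frac{1}{-5 + F}$ ($D{\left(F \right)} = \frac{1}{F - 5} = \frac{1}{-5 + F}$)
$R{\left(n,k \right)} = k + n$
$w{\left(j \right)} = \frac{1}{5 + j + \frac{1}{-5 - 2 j^{2}}}$ ($w{\left(j \right)} = \frac{1}{j + \left(\frac{1}{-5 - 2 j^{2}} - -5\right)} = \frac{1}{j + \left(\frac{1}{-5 - 2 j^{2}} + 5\right)} = \frac{1}{j + \left(5 + \frac{1}{-5 - 2 j^{2}}\right)} = \frac{1}{5 + j + \frac{1}{-5 - 2 j^{2}}}$)
$\left(w{\left(-83 \right)} + 32359\right) - 33282 = \left(\frac{5 + 2 \left(-83\right)^{2}}{-1 + \left(5 - 83\right) \left(5 + 2 \left(-83\right)^{2}\right)} + 32359\right) - 33282 = \left(\frac{5 + 2 \cdot 6889}{-1 - 78 \left(5 + 2 \cdot 6889\right)} + 32359\right) - 33282 = \left(\frac{5 + 13778}{-1 - 78 \left(5 + 13778\right)} + 32359\right) - 33282 = \left(\frac{1}{-1 - 1075074} \cdot 13783 + 32359\right) - 33282 = \left(\frac{1}{-1075075} \cdot 13783 + 32359\right) - 33282 = \left(\left(- \frac{1}{1075075}\right) 13783 + 32359\right) - 33282 = \left(- \frac{13783}{1075075} + 32359\right) - 33282 = \frac{34788338142}{1075075} - 33282 = - \frac{992308008}{1075075}$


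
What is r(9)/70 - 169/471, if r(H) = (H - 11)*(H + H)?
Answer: -14393/16485 ≈ -0.87310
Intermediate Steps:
r(H) = 2*H*(-11 + H) (r(H) = (-11 + H)*(2*H) = 2*H*(-11 + H))
r(9)/70 - 169/471 = (2*9*(-11 + 9))/70 - 169/471 = (2*9*(-2))*(1/70) - 169*1/471 = -36*1/70 - 169/471 = -18/35 - 169/471 = -14393/16485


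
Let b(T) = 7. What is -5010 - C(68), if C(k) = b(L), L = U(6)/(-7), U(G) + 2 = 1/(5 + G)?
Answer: -5017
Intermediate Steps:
U(G) = -2 + 1/(5 + G)
L = 3/11 (L = ((-9 - 2*6)/(5 + 6))/(-7) = ((-9 - 12)/11)*(-⅐) = ((1/11)*(-21))*(-⅐) = -21/11*(-⅐) = 3/11 ≈ 0.27273)
C(k) = 7
-5010 - C(68) = -5010 - 1*7 = -5010 - 7 = -5017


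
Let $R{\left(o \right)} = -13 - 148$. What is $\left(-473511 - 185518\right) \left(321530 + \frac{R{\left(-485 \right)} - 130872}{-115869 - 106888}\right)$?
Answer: $- \frac{47201758783625047}{222757} \approx -2.119 \cdot 10^{11}$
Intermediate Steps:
$R{\left(o \right)} = -161$
$\left(-473511 - 185518\right) \left(321530 + \frac{R{\left(-485 \right)} - 130872}{-115869 - 106888}\right) = \left(-473511 - 185518\right) \left(321530 + \frac{-161 - 130872}{-115869 - 106888}\right) = - 659029 \left(321530 - \frac{131033}{-222757}\right) = - 659029 \left(321530 - - \frac{131033}{222757}\right) = - 659029 \left(321530 + \frac{131033}{222757}\right) = \left(-659029\right) \frac{71623189243}{222757} = - \frac{47201758783625047}{222757}$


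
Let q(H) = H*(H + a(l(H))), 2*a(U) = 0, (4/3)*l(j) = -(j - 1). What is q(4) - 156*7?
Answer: -1076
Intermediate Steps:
l(j) = ¾ - 3*j/4 (l(j) = 3*(-(j - 1))/4 = 3*(-(-1 + j))/4 = 3*(1 - j)/4 = ¾ - 3*j/4)
a(U) = 0 (a(U) = (½)*0 = 0)
q(H) = H² (q(H) = H*(H + 0) = H*H = H²)
q(4) - 156*7 = 4² - 156*7 = 16 - 1092 = -1076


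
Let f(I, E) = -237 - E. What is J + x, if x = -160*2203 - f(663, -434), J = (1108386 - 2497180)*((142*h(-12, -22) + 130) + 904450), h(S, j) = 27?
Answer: -1261600265393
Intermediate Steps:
J = -1261599912716 (J = (1108386 - 2497180)*((142*27 + 130) + 904450) = -1388794*((3834 + 130) + 904450) = -1388794*(3964 + 904450) = -1388794*908414 = -1261599912716)
x = -352677 (x = -160*2203 - (-237 - 1*(-434)) = -352480 - (-237 + 434) = -352480 - 1*197 = -352480 - 197 = -352677)
J + x = -1261599912716 - 352677 = -1261600265393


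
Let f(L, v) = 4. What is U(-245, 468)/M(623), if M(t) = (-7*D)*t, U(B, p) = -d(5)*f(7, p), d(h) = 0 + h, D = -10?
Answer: -2/4361 ≈ -0.00045861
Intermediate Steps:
d(h) = h
U(B, p) = -20 (U(B, p) = -5*4 = -1*20 = -20)
M(t) = 70*t (M(t) = (-7*(-10))*t = 70*t)
U(-245, 468)/M(623) = -20/(70*623) = -20/43610 = -20*1/43610 = -2/4361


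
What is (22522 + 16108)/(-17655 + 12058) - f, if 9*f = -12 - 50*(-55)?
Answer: -15672256/50373 ≈ -311.12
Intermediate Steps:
f = 2738/9 (f = (-12 - 50*(-55))/9 = (-12 + 2750)/9 = (⅑)*2738 = 2738/9 ≈ 304.22)
(22522 + 16108)/(-17655 + 12058) - f = (22522 + 16108)/(-17655 + 12058) - 1*2738/9 = 38630/(-5597) - 2738/9 = 38630*(-1/5597) - 2738/9 = -38630/5597 - 2738/9 = -15672256/50373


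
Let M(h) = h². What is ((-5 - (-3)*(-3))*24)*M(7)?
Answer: -16464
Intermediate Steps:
((-5 - (-3)*(-3))*24)*M(7) = ((-5 - (-3)*(-3))*24)*7² = ((-5 - 1*9)*24)*49 = ((-5 - 9)*24)*49 = -14*24*49 = -336*49 = -16464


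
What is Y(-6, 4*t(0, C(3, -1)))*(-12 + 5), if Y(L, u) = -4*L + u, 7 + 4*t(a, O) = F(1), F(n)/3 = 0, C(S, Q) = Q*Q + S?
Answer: -119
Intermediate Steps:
C(S, Q) = S + Q² (C(S, Q) = Q² + S = S + Q²)
F(n) = 0 (F(n) = 3*0 = 0)
t(a, O) = -7/4 (t(a, O) = -7/4 + (¼)*0 = -7/4 + 0 = -7/4)
Y(L, u) = u - 4*L
Y(-6, 4*t(0, C(3, -1)))*(-12 + 5) = (4*(-7/4) - 4*(-6))*(-12 + 5) = (-7 + 24)*(-7) = 17*(-7) = -119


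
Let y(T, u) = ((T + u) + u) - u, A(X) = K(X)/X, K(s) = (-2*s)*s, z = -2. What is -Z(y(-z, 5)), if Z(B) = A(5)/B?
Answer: 10/7 ≈ 1.4286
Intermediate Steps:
K(s) = -2*s**2
A(X) = -2*X (A(X) = (-2*X**2)/X = -2*X)
y(T, u) = T + u (y(T, u) = (T + 2*u) - u = T + u)
Z(B) = -10/B (Z(B) = (-2*5)/B = -10/B)
-Z(y(-z, 5)) = -(-10)/(-1*(-2) + 5) = -(-10)/(2 + 5) = -(-10)/7 = -1*(-10/7) = 10/7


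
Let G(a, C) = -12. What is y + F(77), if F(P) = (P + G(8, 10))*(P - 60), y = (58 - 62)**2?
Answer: 1121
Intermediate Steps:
y = 16 (y = (-4)**2 = 16)
F(P) = (-60 + P)*(-12 + P) (F(P) = (P - 12)*(P - 60) = (-12 + P)*(-60 + P) = (-60 + P)*(-12 + P))
y + F(77) = 16 + (720 + 77**2 - 72*77) = 16 + (720 + 5929 - 5544) = 16 + 1105 = 1121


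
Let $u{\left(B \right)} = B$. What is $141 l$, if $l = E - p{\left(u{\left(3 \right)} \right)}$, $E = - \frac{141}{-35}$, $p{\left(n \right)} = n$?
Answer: $\frac{5076}{35} \approx 145.03$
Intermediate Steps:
$E = \frac{141}{35}$ ($E = \left(-141\right) \left(- \frac{1}{35}\right) = \frac{141}{35} \approx 4.0286$)
$l = \frac{36}{35}$ ($l = \frac{141}{35} - 3 = \frac{36}{35} \approx 1.0286$)
$141 l = 141 \cdot \frac{36}{35} = \frac{5076}{35}$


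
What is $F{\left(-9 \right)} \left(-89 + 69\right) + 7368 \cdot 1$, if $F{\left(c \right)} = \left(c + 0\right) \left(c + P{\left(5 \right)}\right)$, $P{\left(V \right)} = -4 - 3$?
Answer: $4488$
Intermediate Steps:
$P{\left(V \right)} = -7$ ($P{\left(V \right)} = -4 - 3 = -7$)
$F{\left(c \right)} = c \left(-7 + c\right)$ ($F{\left(c \right)} = \left(c + 0\right) \left(c - 7\right) = c \left(-7 + c\right)$)
$F{\left(-9 \right)} \left(-89 + 69\right) + 7368 \cdot 1 = - 9 \left(-7 - 9\right) \left(-89 + 69\right) + 7368 \cdot 1 = \left(-9\right) \left(-16\right) \left(-20\right) + 7368 = 144 \left(-20\right) + 7368 = -2880 + 7368 = 4488$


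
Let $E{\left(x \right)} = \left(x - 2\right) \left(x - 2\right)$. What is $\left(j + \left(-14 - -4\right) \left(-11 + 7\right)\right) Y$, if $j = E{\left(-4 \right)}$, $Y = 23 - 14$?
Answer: $684$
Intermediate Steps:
$Y = 9$ ($Y = 23 - 14 = 9$)
$E{\left(x \right)} = \left(-2 + x\right)^{2}$ ($E{\left(x \right)} = \left(-2 + x\right) \left(-2 + x\right) = \left(-2 + x\right)^{2}$)
$j = 36$ ($j = \left(-2 - 4\right)^{2} = \left(-6\right)^{2} = 36$)
$\left(j + \left(-14 - -4\right) \left(-11 + 7\right)\right) Y = \left(36 + \left(-14 - -4\right) \left(-11 + 7\right)\right) 9 = \left(36 + \left(-14 + 4\right) \left(-4\right)\right) 9 = \left(36 - -40\right) 9 = \left(36 + 40\right) 9 = 76 \cdot 9 = 684$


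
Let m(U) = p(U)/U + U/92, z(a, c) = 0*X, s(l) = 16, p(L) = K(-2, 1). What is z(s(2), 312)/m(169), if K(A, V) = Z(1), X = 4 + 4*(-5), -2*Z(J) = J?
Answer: 0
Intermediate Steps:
Z(J) = -J/2
X = -16 (X = 4 - 20 = -16)
K(A, V) = -1/2 (K(A, V) = -1/2*1 = -1/2)
p(L) = -1/2
z(a, c) = 0 (z(a, c) = 0*(-16) = 0)
m(U) = -1/(2*U) + U/92
z(s(2), 312)/m(169) = 0/(((1/92)*(-46 + 169**2)/169)) = 0/(((1/92)*(1/169)*(-46 + 28561))) = 0/(((1/92)*(1/169)*28515)) = 0/(28515/15548) = 0*(15548/28515) = 0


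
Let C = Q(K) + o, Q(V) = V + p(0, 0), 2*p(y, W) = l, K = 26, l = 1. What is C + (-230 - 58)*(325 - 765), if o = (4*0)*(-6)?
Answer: 253493/2 ≈ 1.2675e+5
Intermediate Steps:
p(y, W) = ½ (p(y, W) = (½)*1 = ½)
Q(V) = ½ + V (Q(V) = V + ½ = ½ + V)
o = 0 (o = 0*(-6) = 0)
C = 53/2 (C = (½ + 26) + 0 = 53/2 + 0 = 53/2 ≈ 26.500)
C + (-230 - 58)*(325 - 765) = 53/2 + (-230 - 58)*(325 - 765) = 53/2 - 288*(-440) = 53/2 + 126720 = 253493/2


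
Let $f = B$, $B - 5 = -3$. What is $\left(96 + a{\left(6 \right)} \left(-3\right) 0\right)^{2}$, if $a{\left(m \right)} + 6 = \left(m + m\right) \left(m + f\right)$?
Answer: $9216$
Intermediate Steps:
$B = 2$ ($B = 5 - 3 = 2$)
$f = 2$
$a{\left(m \right)} = -6 + 2 m \left(2 + m\right)$ ($a{\left(m \right)} = -6 + \left(m + m\right) \left(m + 2\right) = -6 + 2 m \left(2 + m\right)$)
$\left(96 + a{\left(6 \right)} \left(-3\right) 0\right)^{2} = \left(96 + \left(-6 + 2 \cdot 6^{2} + 4 \cdot 6\right) \left(-3\right) 0\right)^{2} = \left(96 + \left(-6 + 2 \cdot 36 + 24\right) \left(-3\right) 0\right)^{2} = \left(96 + \left(-6 + 72 + 24\right) \left(-3\right) 0\right)^{2} = \left(96 + 90 \left(-3\right) 0\right)^{2} = \left(96 - 0\right)^{2} = \left(96 + 0\right)^{2} = 96^{2} = 9216$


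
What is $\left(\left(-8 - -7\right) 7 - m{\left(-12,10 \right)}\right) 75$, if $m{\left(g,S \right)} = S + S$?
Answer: $-2025$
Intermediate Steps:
$m{\left(g,S \right)} = 2 S$
$\left(\left(-8 - -7\right) 7 - m{\left(-12,10 \right)}\right) 75 = \left(\left(-8 - -7\right) 7 - 2 \cdot 10\right) 75 = \left(\left(-8 + 7\right) 7 - 20\right) 75 = \left(\left(-1\right) 7 - 20\right) 75 = \left(-7 - 20\right) 75 = \left(-27\right) 75 = -2025$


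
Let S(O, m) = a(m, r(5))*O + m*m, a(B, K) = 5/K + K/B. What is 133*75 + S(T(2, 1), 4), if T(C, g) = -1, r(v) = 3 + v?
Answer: 79907/8 ≈ 9988.4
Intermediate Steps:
S(O, m) = m**2 + O*(5/8 + 8/m) (S(O, m) = (5/(3 + 5) + (3 + 5)/m)*O + m*m = (5/8 + 8/m)*O + m**2 = O*(5/8 + 8/m) + m**2 = m**2 + O*(5/8 + 8/m))
133*75 + S(T(2, 1), 4) = 133*75 + (4**3 + (1/8)*(-1)*(64 + 5*4))/4 = 9975 + (64 + (1/8)*(-1)*(64 + 20))/4 = 9975 + (64 + (1/8)*(-1)*84)/4 = 9975 + (64 - 21/2)/4 = 9975 + (1/4)*(107/2) = 9975 + 107/8 = 79907/8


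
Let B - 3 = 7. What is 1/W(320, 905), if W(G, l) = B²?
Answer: 1/100 ≈ 0.010000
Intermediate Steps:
B = 10 (B = 3 + 7 = 10)
W(G, l) = 100 (W(G, l) = 10² = 100)
1/W(320, 905) = 1/100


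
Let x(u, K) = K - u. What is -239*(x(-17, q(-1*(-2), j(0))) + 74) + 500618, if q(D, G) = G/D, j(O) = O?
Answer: 478869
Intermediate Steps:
-239*(x(-17, q(-1*(-2), j(0))) + 74) + 500618 = -239*((0/((-1*(-2))) - 1*(-17)) + 74) + 500618 = -239*((0/2 + 17) + 74) + 500618 = -239*((0*(½) + 17) + 74) + 500618 = -239*((0 + 17) + 74) + 500618 = -239*(17 + 74) + 500618 = -239*91 + 500618 = -21749 + 500618 = 478869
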